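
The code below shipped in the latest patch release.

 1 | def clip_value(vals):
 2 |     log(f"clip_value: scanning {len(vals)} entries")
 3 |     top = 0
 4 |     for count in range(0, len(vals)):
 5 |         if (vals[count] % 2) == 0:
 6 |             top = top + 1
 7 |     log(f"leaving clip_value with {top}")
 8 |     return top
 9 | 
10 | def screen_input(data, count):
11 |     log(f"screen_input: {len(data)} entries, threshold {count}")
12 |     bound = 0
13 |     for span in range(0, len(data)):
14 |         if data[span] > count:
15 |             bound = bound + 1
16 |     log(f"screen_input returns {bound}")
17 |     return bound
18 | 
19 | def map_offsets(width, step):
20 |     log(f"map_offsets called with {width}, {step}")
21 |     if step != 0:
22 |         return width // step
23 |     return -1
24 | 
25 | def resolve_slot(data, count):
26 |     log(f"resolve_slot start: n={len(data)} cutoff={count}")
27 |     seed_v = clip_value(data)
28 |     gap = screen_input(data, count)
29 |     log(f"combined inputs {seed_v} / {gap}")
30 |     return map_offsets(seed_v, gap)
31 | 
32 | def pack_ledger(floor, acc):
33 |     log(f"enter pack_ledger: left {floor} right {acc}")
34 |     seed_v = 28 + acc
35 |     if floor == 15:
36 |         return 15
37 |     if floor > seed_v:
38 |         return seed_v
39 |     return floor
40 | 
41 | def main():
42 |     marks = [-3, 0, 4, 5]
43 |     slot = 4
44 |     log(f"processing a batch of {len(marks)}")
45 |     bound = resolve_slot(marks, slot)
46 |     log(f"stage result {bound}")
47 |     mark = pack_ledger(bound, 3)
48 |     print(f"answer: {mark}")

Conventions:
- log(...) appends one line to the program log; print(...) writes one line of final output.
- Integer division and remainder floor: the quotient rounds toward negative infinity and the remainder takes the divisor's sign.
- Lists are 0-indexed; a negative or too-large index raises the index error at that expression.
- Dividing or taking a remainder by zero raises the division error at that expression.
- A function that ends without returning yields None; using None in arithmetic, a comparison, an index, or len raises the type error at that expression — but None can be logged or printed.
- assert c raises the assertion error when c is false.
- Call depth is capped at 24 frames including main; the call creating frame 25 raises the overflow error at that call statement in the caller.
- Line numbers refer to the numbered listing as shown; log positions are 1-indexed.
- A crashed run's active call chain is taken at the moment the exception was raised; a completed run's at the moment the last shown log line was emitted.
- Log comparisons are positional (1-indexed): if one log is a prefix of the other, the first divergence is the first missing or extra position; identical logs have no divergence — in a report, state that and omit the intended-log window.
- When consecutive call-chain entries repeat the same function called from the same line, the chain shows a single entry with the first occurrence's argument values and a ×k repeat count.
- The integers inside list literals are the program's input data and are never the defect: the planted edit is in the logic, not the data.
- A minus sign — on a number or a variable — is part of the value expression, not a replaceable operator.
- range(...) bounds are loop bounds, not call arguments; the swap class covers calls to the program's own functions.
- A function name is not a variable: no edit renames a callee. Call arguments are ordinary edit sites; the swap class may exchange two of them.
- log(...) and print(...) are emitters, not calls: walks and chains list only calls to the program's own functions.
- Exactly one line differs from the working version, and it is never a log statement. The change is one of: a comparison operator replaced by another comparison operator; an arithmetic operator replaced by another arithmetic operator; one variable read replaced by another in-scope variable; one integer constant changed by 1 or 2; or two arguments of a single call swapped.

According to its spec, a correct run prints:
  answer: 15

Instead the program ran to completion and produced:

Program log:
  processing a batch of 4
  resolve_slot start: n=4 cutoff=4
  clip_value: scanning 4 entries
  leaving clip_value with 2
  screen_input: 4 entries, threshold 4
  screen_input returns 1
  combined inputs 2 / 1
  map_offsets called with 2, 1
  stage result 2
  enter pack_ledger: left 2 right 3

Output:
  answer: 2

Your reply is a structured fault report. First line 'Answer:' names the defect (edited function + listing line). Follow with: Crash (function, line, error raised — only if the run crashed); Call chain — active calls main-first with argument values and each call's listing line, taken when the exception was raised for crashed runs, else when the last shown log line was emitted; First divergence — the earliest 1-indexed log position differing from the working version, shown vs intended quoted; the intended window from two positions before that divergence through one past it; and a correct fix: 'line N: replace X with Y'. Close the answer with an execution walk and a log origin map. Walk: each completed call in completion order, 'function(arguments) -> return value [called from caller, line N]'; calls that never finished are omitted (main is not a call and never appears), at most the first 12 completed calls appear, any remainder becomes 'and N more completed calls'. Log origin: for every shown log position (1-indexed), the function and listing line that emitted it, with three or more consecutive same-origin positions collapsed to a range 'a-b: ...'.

Answer: the defect is in pack_ledger at line 35.
Key fact: The two runs log identically and part ways only at the printed values.
Call chain: main -> pack_ledger(2, 3) (called at line 47).
First divergence: none; the two logs match at every position.
Execution walk:
  clip_value([-3, 0, 4, 5]) -> 2  [called from resolve_slot, line 27]
  screen_input([-3, 0, 4, 5], 4) -> 1  [called from resolve_slot, line 28]
  map_offsets(2, 1) -> 2  [called from resolve_slot, line 30]
  resolve_slot([-3, 0, 4, 5], 4) -> 2  [called from main, line 45]
  pack_ledger(2, 3) -> 2  [called from main, line 47]
Log line origins:
  1 — main, line 44
  2 — resolve_slot, line 26
  3 — clip_value, line 2
  4 — clip_value, line 7
  5 — screen_input, line 11
  6 — screen_input, line 16
  7 — resolve_slot, line 29
  8 — map_offsets, line 20
  9 — main, line 46
  10 — pack_ledger, line 33
A correct fix: line 35: replace `==` with `<`.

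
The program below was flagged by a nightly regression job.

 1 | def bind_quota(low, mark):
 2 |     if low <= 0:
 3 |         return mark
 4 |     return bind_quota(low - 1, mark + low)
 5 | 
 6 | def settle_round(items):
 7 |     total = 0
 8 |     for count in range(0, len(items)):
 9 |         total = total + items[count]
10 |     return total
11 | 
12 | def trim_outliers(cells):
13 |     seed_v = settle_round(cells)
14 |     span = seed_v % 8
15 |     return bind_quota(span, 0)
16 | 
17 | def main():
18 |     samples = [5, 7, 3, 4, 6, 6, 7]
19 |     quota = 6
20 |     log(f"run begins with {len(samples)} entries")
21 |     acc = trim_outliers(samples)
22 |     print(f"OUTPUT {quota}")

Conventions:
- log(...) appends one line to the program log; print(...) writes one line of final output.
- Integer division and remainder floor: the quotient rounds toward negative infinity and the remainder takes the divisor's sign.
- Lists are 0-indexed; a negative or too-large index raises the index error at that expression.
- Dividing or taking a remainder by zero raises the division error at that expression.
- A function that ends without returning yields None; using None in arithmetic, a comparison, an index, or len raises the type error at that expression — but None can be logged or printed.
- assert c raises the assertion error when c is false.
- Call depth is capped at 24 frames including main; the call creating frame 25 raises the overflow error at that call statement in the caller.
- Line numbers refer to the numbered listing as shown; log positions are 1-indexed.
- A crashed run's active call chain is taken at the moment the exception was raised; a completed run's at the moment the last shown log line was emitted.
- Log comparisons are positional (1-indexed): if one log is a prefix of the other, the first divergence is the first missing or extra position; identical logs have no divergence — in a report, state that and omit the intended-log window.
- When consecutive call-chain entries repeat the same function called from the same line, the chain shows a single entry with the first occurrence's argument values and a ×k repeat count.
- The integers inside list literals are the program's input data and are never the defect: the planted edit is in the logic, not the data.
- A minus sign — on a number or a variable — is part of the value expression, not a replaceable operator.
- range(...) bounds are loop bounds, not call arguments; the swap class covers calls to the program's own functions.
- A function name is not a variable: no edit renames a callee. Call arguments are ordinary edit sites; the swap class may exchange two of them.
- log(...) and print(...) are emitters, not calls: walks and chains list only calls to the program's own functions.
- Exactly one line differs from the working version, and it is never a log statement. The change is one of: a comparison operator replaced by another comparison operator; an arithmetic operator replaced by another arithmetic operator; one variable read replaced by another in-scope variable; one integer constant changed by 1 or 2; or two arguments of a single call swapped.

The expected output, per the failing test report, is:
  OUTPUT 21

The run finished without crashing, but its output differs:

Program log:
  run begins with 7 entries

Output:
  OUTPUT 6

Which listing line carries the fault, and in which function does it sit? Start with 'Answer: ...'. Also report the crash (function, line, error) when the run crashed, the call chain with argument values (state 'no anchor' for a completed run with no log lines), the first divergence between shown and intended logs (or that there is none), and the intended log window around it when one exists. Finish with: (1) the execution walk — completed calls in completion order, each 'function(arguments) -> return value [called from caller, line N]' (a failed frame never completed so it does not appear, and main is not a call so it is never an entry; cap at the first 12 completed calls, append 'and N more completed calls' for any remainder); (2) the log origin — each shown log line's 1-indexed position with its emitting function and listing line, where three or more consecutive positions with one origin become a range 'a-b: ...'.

Answer: the defect is in main at line 22.
Key fact: Nothing in the log betrays the bug — only the output does.
Call chain: main.
First divergence: there is none — every log position agrees.
Execution walk:
  settle_round([5, 7, 3, 4, 6, 6, 7]) -> 38  [called from trim_outliers, line 13]
  bind_quota(0, 21) -> 21  [called from bind_quota, line 4]
  bind_quota(1, 20) -> 21  [called from bind_quota, line 4]
  bind_quota(2, 18) -> 21  [called from bind_quota, line 4]
  bind_quota(3, 15) -> 21  [called from bind_quota, line 4]
  bind_quota(4, 11) -> 21  [called from bind_quota, line 4]
  bind_quota(5, 6) -> 21  [called from bind_quota, line 4]
  bind_quota(6, 0) -> 21  [called from trim_outliers, line 15]
  trim_outliers([5, 7, 3, 4, 6, 6, 7]) -> 21  [called from main, line 21]
Origin of each log line:
  1 — main, line 20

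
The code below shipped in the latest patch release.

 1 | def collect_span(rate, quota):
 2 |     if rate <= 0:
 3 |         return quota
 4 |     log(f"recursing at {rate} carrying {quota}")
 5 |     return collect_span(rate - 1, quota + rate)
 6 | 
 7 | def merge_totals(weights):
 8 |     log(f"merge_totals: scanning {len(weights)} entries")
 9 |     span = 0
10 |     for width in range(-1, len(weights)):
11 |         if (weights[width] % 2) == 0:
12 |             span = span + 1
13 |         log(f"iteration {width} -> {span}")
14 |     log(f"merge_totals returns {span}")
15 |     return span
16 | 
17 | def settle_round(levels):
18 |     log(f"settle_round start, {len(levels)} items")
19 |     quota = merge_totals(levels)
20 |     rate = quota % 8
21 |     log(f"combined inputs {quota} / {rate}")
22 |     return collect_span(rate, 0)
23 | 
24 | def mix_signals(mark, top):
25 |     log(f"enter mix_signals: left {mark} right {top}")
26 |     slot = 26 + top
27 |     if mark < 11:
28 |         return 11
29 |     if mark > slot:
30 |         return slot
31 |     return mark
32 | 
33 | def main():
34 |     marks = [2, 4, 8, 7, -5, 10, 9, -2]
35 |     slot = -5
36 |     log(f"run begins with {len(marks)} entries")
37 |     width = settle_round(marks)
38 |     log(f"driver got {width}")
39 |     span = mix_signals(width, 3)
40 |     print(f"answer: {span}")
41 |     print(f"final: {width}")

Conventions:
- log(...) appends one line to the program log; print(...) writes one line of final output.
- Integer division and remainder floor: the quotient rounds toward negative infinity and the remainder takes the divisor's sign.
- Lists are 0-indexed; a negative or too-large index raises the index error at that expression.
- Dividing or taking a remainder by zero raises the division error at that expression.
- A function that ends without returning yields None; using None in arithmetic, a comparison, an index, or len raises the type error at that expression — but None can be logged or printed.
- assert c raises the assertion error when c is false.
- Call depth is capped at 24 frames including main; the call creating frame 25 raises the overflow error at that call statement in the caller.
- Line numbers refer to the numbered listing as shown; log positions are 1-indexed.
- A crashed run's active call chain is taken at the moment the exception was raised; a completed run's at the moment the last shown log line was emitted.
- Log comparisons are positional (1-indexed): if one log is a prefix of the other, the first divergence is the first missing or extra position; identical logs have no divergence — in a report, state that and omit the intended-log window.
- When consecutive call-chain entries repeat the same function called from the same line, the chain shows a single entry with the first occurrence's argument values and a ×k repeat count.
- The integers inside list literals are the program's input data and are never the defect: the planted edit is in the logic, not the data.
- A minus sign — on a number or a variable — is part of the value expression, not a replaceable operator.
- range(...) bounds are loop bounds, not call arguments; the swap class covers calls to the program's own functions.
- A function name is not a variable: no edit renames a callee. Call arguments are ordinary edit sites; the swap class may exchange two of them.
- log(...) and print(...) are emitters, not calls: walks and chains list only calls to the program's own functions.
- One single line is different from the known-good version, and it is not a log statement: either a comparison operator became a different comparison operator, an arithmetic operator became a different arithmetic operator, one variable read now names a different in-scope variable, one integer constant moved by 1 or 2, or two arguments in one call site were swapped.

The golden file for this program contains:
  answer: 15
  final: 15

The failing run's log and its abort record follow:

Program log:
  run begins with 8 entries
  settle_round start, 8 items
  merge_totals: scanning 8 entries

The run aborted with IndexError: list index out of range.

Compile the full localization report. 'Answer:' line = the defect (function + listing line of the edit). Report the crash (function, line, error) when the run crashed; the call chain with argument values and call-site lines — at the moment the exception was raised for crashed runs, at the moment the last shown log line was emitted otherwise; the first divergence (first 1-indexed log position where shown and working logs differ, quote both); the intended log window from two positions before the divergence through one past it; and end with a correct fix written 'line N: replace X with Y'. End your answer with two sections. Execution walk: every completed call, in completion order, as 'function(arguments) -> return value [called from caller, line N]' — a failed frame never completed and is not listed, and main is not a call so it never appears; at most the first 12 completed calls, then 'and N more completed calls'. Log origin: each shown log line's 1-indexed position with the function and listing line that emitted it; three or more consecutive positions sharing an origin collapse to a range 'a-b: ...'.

Answer: the defect is in merge_totals at line 10.
Key observation: The log ends early — 3 lines, where the working version next logs 'iteration 0 -> 1'.
Crash: merge_totals, line 11, IndexError.
Call chain: main -> settle_round([2, 4, 8, 7, -5, 10, 9, -2]) (called at line 37) -> merge_totals([2, 4, 8, 7, -5, 10, 9, -2]) (called at line 19).
First divergence: position 4 — the faulty run's log ends after 3 lines; the working version continues with 'iteration 0 -> 1'.
Intended log window:
  2: settle_round start, 8 items
  3: merge_totals: scanning 8 entries
  4: iteration 0 -> 1
  5: iteration 1 -> 2
Execution walk:
  (no call completed)
Log origins:
  1: emitted by main (line 36)
  2: emitted by settle_round (line 18)
  3: emitted by merge_totals (line 8)
A correct fix: line 10: replace `-1` with `0`.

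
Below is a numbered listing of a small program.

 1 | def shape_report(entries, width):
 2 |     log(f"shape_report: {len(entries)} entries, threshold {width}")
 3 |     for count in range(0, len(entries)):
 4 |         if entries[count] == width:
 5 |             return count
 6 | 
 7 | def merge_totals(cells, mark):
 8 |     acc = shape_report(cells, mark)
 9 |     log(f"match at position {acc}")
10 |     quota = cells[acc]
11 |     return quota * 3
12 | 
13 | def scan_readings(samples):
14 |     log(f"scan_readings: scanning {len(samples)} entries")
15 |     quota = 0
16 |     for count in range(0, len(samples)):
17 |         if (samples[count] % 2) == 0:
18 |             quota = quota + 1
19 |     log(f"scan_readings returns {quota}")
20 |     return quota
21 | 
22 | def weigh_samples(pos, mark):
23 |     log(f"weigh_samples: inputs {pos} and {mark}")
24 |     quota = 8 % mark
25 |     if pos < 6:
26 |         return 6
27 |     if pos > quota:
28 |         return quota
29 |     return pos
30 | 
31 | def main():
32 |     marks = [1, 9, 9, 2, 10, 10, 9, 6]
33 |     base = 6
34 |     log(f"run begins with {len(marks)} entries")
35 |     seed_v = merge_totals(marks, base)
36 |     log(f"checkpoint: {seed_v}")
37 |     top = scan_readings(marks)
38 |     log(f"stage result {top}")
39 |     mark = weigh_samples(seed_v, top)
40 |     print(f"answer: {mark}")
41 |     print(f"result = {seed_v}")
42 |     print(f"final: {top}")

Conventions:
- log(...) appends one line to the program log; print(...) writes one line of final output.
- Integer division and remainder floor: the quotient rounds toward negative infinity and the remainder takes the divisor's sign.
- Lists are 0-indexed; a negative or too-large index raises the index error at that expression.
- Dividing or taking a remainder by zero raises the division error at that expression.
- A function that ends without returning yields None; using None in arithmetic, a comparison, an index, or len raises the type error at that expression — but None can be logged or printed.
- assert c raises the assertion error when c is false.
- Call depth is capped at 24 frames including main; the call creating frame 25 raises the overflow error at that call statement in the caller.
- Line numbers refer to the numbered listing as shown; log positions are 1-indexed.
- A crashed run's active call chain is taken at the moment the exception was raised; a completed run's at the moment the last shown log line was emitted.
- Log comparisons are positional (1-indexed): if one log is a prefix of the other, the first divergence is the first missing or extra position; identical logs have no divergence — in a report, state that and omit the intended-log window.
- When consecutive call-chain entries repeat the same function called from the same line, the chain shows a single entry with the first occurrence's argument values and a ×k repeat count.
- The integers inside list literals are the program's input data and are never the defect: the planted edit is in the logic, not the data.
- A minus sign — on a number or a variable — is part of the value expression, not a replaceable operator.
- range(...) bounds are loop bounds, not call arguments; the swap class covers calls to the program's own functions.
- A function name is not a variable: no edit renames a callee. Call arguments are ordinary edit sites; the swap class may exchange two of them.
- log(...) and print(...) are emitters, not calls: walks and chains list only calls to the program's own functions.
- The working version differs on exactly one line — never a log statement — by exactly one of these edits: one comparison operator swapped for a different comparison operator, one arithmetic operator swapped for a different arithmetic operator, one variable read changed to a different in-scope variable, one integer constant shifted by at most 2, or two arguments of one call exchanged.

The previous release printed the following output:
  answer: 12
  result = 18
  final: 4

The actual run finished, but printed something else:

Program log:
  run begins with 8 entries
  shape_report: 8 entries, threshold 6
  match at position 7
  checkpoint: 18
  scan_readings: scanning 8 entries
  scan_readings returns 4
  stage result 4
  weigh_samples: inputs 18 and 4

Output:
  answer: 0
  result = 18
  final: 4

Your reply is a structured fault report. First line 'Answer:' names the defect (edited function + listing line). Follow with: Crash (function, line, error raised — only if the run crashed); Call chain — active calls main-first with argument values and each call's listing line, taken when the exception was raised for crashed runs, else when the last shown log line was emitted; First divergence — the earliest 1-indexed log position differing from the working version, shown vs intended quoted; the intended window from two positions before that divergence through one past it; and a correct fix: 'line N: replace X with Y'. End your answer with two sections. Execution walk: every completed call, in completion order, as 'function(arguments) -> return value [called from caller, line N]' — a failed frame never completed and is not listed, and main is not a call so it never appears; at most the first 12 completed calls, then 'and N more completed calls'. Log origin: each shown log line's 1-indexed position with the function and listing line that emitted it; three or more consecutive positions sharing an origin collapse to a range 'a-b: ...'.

Answer: the defect is in weigh_samples at line 24.
Key fact: The two runs log identically and part ways only at the printed values.
Call chain: main -> weigh_samples(18, 4) (called at line 39).
First divergence: none (the log streams are identical).
Execution walk:
  shape_report([1, 9, 9, 2, 10, 10, 9, 6], 6) -> 7  [called from merge_totals, line 8]
  merge_totals([1, 9, 9, 2, 10, 10, 9, 6], 6) -> 18  [called from main, line 35]
  scan_readings([1, 9, 9, 2, 10, 10, 9, 6]) -> 4  [called from main, line 37]
  weigh_samples(18, 4) -> 0  [called from main, line 39]
Log origins:
  1 — main, line 34
  2 — shape_report, line 2
  3 — merge_totals, line 9
  4 — main, line 36
  5 — scan_readings, line 14
  6 — scan_readings, line 19
  7 — main, line 38
  8 — weigh_samples, line 23
A correct fix: line 24: replace `%` with `+`.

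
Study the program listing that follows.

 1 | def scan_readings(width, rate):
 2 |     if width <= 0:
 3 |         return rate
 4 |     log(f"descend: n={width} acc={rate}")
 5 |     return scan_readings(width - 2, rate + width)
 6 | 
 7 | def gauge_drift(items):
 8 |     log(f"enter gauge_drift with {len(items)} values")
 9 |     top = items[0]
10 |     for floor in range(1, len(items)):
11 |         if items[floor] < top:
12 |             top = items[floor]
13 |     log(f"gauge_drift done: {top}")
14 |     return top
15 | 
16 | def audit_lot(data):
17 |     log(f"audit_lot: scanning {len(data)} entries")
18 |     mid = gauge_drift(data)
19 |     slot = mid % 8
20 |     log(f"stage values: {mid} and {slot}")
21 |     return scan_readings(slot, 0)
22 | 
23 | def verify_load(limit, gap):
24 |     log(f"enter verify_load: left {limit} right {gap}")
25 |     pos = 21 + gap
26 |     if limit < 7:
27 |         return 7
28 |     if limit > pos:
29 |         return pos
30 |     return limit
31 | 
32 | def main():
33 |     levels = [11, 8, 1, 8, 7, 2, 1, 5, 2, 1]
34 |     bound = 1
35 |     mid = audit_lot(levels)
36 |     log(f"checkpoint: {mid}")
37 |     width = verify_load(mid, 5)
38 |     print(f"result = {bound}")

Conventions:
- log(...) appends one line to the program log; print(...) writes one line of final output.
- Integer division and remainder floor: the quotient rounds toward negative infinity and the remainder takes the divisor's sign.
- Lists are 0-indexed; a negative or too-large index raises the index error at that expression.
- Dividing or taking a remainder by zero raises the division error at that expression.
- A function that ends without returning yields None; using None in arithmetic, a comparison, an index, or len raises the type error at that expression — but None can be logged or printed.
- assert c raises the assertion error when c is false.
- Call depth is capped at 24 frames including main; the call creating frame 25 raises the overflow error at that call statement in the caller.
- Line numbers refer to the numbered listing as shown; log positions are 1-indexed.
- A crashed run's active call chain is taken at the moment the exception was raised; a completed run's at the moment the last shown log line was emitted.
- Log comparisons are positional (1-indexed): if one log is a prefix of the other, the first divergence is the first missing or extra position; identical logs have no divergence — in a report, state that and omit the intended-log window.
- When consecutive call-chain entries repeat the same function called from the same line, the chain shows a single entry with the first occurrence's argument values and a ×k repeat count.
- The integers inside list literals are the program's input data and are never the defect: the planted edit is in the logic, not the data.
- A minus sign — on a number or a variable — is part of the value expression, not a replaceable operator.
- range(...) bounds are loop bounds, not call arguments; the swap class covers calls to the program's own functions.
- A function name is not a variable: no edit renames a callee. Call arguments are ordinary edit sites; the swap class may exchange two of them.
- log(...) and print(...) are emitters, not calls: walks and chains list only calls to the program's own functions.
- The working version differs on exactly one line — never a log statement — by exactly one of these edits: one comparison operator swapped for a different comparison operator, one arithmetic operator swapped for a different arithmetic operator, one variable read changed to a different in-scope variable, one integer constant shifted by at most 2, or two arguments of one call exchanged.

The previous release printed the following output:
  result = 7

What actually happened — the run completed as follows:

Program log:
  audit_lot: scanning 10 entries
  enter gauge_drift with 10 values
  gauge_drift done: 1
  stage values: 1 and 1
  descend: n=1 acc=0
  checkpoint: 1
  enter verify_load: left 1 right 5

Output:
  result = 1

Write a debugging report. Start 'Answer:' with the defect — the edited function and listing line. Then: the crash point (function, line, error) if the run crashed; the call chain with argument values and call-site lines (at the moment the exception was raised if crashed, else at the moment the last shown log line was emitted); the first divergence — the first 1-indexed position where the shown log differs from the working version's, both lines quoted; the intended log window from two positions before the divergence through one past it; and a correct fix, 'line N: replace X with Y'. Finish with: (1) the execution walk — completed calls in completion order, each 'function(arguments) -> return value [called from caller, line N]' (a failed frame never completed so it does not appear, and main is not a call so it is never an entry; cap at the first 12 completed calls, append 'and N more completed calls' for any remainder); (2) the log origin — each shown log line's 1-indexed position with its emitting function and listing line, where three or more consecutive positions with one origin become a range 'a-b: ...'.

Answer: the defect is in main at line 38.
The tell: Nothing in the log betrays the bug — only the output does.
Call chain: main -> verify_load(1, 5) (called at line 37).
First divergence: none — the logs agree in full.
Execution walk:
  gauge_drift([11, 8, 1, 8, 7, 2, 1, 5, 2, 1]) -> 1  [called from audit_lot, line 18]
  scan_readings(-1, 1) -> 1  [called from scan_readings, line 5]
  scan_readings(1, 0) -> 1  [called from audit_lot, line 21]
  audit_lot([11, 8, 1, 8, 7, 2, 1, 5, 2, 1]) -> 1  [called from main, line 35]
  verify_load(1, 5) -> 7  [called from main, line 37]
Log origin:
  1: emitted by audit_lot (line 17)
  2: emitted by gauge_drift (line 8)
  3: emitted by gauge_drift (line 13)
  4: emitted by audit_lot (line 20)
  5: emitted by scan_readings (line 4)
  6: emitted by main (line 36)
  7: emitted by verify_load (line 24)
A correct fix: line 38: replace `bound` with `width`.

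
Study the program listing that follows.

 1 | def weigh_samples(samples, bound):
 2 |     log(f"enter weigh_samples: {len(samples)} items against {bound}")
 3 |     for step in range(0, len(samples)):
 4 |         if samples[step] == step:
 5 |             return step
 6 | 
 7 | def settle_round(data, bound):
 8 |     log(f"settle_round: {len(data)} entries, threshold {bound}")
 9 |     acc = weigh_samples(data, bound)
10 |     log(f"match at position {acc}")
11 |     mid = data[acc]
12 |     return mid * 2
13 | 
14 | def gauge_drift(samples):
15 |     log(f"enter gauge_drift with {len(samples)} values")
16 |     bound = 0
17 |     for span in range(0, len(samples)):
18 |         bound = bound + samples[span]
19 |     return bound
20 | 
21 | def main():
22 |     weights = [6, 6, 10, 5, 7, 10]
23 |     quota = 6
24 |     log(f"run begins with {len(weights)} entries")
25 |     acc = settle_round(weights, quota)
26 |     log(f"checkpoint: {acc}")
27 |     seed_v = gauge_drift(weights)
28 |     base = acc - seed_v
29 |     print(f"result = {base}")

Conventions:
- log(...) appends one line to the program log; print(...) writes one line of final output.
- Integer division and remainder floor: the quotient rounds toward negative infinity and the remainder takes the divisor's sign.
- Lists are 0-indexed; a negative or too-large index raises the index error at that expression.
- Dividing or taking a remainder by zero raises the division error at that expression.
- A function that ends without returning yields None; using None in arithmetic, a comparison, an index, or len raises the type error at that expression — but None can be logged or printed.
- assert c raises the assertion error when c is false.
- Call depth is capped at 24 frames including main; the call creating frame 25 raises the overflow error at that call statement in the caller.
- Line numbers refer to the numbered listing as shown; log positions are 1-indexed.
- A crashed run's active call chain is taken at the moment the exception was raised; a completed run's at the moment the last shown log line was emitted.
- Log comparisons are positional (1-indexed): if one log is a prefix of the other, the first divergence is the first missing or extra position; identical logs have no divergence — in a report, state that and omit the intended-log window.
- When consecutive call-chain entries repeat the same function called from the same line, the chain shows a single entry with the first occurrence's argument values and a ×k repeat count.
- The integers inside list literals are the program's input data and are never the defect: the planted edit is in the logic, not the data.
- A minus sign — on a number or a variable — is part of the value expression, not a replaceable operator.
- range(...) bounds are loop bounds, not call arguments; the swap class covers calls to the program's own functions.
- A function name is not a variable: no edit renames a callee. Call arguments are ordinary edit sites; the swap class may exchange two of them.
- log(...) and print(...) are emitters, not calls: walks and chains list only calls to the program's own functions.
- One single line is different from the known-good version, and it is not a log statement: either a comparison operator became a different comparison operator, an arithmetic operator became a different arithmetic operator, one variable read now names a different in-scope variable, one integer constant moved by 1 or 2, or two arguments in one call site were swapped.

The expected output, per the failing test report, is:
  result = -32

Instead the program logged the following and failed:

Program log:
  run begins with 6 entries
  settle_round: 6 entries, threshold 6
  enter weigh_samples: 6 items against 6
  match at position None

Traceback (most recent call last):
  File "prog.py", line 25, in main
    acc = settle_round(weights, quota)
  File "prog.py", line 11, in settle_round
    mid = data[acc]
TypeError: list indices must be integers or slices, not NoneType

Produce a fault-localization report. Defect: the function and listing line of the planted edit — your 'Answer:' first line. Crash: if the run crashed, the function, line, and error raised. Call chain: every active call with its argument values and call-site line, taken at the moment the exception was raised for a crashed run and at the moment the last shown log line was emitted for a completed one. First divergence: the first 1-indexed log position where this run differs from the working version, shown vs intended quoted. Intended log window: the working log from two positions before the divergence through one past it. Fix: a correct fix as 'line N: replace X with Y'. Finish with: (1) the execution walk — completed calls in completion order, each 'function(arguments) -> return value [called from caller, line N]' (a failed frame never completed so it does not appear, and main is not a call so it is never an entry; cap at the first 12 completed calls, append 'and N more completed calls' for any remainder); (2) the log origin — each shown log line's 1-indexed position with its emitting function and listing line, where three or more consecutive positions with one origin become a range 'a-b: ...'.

Answer: the defect is in weigh_samples at line 4.
Key observation: Position 4 is the first bad log line: 'match at position None' should read 'match at position 0'.
Crash: settle_round, line 11, TypeError.
Call chain: main -> settle_round([6, 6, 10, 5, 7, 10], 6) (called at line 25).
First divergence: position 4 — the shown line 'match at position None' should read 'match at position 0'.
Intended log window:
  2: settle_round: 6 entries, threshold 6
  3: enter weigh_samples: 6 items against 6
  4: match at position 0
  5: checkpoint: 12
Execution walk:
  weigh_samples([6, 6, 10, 5, 7, 10], 6) -> None  [called from settle_round, line 9]
Log line origins:
  1 — main, line 24
  2 — settle_round, line 8
  3 — weigh_samples, line 2
  4 — settle_round, line 10
A correct fix: line 4: replace `samples[step] == step` with `samples[step] == bound`.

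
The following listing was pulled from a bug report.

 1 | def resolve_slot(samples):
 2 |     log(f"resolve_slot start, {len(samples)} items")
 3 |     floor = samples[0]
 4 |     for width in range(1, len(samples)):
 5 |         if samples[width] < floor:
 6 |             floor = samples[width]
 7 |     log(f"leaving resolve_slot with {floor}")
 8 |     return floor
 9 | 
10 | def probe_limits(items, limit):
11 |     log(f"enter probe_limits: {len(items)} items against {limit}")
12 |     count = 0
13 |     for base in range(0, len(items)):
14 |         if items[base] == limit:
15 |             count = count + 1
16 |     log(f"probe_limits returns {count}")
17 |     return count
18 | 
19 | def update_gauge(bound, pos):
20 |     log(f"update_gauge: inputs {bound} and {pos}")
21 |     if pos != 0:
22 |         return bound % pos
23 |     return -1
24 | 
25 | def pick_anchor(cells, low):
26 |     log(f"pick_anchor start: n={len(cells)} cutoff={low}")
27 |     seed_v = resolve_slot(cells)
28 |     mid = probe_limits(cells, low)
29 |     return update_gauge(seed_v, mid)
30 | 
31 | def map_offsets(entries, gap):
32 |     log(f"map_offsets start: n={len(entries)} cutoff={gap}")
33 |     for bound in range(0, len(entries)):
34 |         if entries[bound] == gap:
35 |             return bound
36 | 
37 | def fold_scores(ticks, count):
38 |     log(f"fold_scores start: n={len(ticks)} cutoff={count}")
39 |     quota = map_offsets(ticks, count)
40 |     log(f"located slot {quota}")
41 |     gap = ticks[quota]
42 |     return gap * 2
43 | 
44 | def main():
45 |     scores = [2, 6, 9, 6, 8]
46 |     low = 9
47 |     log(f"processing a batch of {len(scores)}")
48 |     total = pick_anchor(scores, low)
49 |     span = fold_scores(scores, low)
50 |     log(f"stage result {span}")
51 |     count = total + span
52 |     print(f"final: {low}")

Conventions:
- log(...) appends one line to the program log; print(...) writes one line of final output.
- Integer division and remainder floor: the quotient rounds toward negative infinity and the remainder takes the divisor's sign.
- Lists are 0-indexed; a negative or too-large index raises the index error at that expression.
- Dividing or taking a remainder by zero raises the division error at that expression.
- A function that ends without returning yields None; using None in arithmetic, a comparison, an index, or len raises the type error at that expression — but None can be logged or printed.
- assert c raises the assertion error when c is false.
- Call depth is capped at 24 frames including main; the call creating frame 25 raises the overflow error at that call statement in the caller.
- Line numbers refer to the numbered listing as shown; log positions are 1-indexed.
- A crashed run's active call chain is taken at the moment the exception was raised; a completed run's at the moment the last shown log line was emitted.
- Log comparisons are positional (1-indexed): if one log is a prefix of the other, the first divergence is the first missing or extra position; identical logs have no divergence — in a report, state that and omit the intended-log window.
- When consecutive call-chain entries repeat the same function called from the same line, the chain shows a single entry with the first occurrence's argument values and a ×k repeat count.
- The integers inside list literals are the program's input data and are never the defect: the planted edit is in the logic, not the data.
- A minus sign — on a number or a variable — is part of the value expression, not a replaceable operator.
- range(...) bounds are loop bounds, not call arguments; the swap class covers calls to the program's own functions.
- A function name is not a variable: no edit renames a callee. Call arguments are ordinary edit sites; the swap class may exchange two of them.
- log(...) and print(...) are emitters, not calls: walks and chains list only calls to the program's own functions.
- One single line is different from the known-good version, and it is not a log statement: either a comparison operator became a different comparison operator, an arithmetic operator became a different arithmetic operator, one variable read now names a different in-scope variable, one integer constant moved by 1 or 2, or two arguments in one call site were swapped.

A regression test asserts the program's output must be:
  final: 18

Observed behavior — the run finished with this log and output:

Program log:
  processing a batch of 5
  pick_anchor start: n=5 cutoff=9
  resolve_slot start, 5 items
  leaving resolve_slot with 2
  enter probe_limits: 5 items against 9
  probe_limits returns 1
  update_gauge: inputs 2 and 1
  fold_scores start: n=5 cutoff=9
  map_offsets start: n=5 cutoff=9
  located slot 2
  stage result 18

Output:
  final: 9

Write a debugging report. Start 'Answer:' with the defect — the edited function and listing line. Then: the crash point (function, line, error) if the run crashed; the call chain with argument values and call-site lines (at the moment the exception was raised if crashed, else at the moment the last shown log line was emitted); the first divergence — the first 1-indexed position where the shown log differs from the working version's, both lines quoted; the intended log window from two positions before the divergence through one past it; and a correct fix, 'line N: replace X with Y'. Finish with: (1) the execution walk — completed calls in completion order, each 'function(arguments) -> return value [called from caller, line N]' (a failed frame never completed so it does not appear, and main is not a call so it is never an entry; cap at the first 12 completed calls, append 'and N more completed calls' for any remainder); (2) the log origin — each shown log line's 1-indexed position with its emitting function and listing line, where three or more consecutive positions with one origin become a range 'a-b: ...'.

Answer: the defect is in main at line 52.
Core observation: No log line changed; the fault shows up purely in the output.
Call chain: main.
First divergence: none (the log streams are identical).
Execution walk:
  resolve_slot([2, 6, 9, 6, 8]) -> 2  [called from pick_anchor, line 27]
  probe_limits([2, 6, 9, 6, 8], 9) -> 1  [called from pick_anchor, line 28]
  update_gauge(2, 1) -> 0  [called from pick_anchor, line 29]
  pick_anchor([2, 6, 9, 6, 8], 9) -> 0  [called from main, line 48]
  map_offsets([2, 6, 9, 6, 8], 9) -> 2  [called from fold_scores, line 39]
  fold_scores([2, 6, 9, 6, 8], 9) -> 18  [called from main, line 49]
Log line origins:
  1: from main, line 47
  2: from pick_anchor, line 26
  3: from resolve_slot, line 2
  4: from resolve_slot, line 7
  5: from probe_limits, line 11
  6: from probe_limits, line 16
  7: from update_gauge, line 20
  8: from fold_scores, line 38
  9: from map_offsets, line 32
  10: from fold_scores, line 40
  11: from main, line 50
A correct fix: line 52: replace `low` with `count`.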